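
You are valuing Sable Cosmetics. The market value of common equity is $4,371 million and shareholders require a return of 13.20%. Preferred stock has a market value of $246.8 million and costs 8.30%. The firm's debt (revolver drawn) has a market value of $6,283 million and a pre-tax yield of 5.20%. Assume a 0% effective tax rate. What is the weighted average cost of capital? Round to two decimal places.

8.48%

Total capital V = 4371 + 246.8 + 6283 = 10900.8.
Equity: weight = 4371/10900.8 = 0.4010; cost = 13.2%.
Preferred: weight = 246.8/10900.8 = 0.0226; cost = 8.3%.
Revolver drawn: weight = 6283/10900.8 = 0.5764; after-tax cost = 5.2% × (1 − 0%) = 5.2000%.
WACC = 0.4010 × 13.2000% + 0.0226 × 8.3000% + 0.5764 × 5.2000% = 8.4780%.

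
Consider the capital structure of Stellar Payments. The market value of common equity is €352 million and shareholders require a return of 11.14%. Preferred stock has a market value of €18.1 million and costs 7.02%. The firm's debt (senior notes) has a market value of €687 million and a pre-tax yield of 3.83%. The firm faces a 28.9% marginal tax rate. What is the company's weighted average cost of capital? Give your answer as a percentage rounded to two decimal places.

Total capital V = 352 + 18.1 + 687 = 1057.1.
Equity: weight = 352/1057.1 = 0.3330; cost = 11.14%.
Preferred: weight = 18.1/1057.1 = 0.0171; cost = 7.02%.
Senior notes: weight = 687/1057.1 = 0.6499; after-tax cost = 3.83% × (1 − 28.9%) = 2.7231%.
WACC = 0.3330 × 11.1400% + 0.0171 × 7.0200% + 0.6499 × 2.7231% = 5.5994%.

5.60%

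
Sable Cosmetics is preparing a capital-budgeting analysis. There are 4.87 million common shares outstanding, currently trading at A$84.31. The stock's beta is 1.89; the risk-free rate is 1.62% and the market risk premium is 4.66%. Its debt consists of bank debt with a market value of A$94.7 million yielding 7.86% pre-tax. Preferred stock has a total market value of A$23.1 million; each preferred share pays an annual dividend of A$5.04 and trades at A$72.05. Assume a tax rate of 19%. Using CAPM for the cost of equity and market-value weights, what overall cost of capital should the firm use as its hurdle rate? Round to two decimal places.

Cost of equity via CAPM: Re = 1.62% + 1.89 × 4.66% = 10.4274%.
Cost of preferred: Rp = 5.04 / 72.05 = 6.9951%.
Market value of equity E = 84.31 × 4.87m = 410.5897m.
Total capital V = 410.5897 + 23.1 + 94.7 = 528.3897.
Equity: weight = 410.5897/528.3897 = 0.7771; cost = 10.4274%.
Preferred: weight = 23.1/528.3897 = 0.0437; cost = 6.9951%.
Bank debt: weight = 94.7/528.3897 = 0.1792; after-tax cost = 7.86% × (1 − 19%) = 6.3666%.
WACC = 0.7771 × 10.4274% + 0.0437 × 6.9951% + 0.1792 × 6.3666% = 9.5496%.

9.55%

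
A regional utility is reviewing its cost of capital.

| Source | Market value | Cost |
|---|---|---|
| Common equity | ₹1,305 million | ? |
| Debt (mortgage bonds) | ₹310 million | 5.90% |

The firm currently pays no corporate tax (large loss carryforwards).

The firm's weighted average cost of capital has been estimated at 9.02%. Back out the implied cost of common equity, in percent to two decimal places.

Total capital V = 1305 + 310 = 1615.
Equity weight = 1305/1615 = 0.8080.
Mortgage bonds weight = 310/1615 = 0.1920.
Debt contribution = 0.1920 × 5.9% × (1 − 0%) = 1.1325%.
Required equity contribution = 9.02% − 1.1325% = 7.8875%.
Re = 7.8875% / 0.8080 = 9.7611%.

9.76%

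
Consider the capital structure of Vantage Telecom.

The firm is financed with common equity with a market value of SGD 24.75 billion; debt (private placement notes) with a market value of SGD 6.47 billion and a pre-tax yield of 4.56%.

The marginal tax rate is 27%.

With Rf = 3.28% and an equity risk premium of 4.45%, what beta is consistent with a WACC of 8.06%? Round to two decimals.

1.35

Total capital V = 24.75 + 6.47 = 31.22.
Equity weight = 24.75/31.22 = 0.7928.
Private placement notes weight = 6.47/31.22 = 0.2072.
Debt contribution = 0.2072 × 4.56% × (1 − 27%) = 0.6899%.
Required equity contribution = 8.06% − 0.6899% = 7.3701%  ⇒  Re = 9.2968%.
CAPM: 9.2968% = 3.28% + β × 4.45%  ⇒  β = 1.3521.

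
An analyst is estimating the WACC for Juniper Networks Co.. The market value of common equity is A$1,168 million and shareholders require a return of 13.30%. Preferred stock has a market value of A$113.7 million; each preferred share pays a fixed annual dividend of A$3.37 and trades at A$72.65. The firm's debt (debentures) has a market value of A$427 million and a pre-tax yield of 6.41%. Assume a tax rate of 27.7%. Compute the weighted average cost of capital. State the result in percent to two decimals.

10.56%

Cost of preferred: Rp = 3.37 / 72.65 = 4.6387%.
Total capital V = 1168 + 113.7 + 427 = 1708.7.
Equity: weight = 1168/1708.7 = 0.6836; cost = 13.3%.
Preferred: weight = 113.7/1708.7 = 0.0665; cost = 4.6387%.
Debentures: weight = 427/1708.7 = 0.2499; after-tax cost = 6.41% × (1 − 27.7%) = 4.6344%.
WACC = 0.6836 × 13.3000% + 0.0665 × 4.6387% + 0.2499 × 4.6344% = 10.5582%.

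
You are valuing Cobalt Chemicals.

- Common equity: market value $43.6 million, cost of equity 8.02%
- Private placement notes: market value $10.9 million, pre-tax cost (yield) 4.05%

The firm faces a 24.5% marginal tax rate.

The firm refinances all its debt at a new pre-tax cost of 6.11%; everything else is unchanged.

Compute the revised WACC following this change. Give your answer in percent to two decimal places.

After the change:
Total capital V = 43.6 + 10.9 = 54.5.
Equity: weight = 43.6/54.5 = 0.8000; cost = 8.02%.
Private placement notes: weight = 10.9/54.5 = 0.2000; after-tax cost = 6.11% × (1 − 24.5%) = 4.6131%.
WACC = 0.8000 × 8.0200% + 0.2000 × 4.6131% = 7.3386%.

7.34%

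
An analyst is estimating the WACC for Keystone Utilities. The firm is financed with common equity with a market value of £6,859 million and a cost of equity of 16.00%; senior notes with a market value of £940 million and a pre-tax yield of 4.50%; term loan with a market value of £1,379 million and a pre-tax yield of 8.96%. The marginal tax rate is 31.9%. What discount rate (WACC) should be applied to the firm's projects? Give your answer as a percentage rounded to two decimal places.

Total capital V = 6859 + 940 + 1379 = 9178.
Equity: weight = 6859/9178 = 0.7473; cost = 16%.
Senior notes: weight = 940/9178 = 0.1024; after-tax cost = 4.5% × (1 − 31.9%) = 3.0645%.
Term loan: weight = 1379/9178 = 0.1503; after-tax cost = 8.96% × (1 − 31.9%) = 6.1018%.
WACC = 0.7473 × 16.0000% + 0.1024 × 3.0645% + 0.1503 × 6.1018% = 13.1879%.

13.19%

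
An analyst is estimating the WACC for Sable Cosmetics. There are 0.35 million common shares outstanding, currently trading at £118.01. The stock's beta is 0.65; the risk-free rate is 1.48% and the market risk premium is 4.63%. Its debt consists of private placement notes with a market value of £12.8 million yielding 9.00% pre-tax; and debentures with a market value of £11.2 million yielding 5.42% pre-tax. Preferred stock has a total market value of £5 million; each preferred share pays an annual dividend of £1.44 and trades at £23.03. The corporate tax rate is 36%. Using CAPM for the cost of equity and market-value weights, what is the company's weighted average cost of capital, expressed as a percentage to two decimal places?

Cost of equity via CAPM: Re = 1.48% + 0.65 × 4.63% = 4.4895%.
Cost of preferred: Rp = 1.44 / 23.03 = 6.2527%.
Market value of equity E = 118.01 × 0.35m = 41.3035m.
Total capital V = 41.3035 + 5 + 12.8 + 11.2 = 70.3035.
Equity: weight = 41.3035/70.3035 = 0.5875; cost = 4.4895%.
Preferred: weight = 5/70.3035 = 0.0711; cost = 6.2527%.
Private placement notes: weight = 12.8/70.3035 = 0.1821; after-tax cost = 9% × (1 − 36%) = 5.7600%.
Debentures: weight = 11.2/70.3035 = 0.1593; after-tax cost = 5.42% × (1 − 36%) = 3.4688%.
WACC = 0.5875 × 4.4895% + 0.0711 × 6.2527% + 0.1821 × 5.7600% + 0.1593 × 3.4688% = 4.6836%.

4.68%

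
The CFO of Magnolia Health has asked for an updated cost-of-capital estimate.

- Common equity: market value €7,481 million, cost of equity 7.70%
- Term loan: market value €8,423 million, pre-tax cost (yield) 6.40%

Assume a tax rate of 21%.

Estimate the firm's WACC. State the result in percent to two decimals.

Total capital V = 7481 + 8423 = 15904.
Equity: weight = 7481/15904 = 0.4704; cost = 7.7%.
Term loan: weight = 8423/15904 = 0.5296; after-tax cost = 6.4% × (1 − 21%) = 5.0560%.
WACC = 0.4704 × 7.7000% + 0.5296 × 5.0560% = 6.2997%.

6.30%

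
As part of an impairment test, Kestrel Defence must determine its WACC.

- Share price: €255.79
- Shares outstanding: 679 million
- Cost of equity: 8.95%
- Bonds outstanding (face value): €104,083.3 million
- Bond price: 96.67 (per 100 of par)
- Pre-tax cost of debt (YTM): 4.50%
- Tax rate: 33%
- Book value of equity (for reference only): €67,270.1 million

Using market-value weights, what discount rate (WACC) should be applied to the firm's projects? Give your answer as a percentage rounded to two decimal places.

6.77%

Market value of equity E = 255.79 × 679m = 173681.41m. Market value of debt D = 104083.3m × 96.67/100 = 100617.32611m.
Total capital V = 173681.41 + 100617.32611 = 274298.73611.
Equity: weight = 173681.41/274298.73611 = 0.6332; cost = 8.95%.
Bonds outstanding: weight = 100617.32611/274298.73611 = 0.3668; after-tax cost = 4.5% × (1 − 33%) = 3.0150%.
WACC = 0.6332 × 8.9500% + 0.3668 × 3.0150% = 6.7729%.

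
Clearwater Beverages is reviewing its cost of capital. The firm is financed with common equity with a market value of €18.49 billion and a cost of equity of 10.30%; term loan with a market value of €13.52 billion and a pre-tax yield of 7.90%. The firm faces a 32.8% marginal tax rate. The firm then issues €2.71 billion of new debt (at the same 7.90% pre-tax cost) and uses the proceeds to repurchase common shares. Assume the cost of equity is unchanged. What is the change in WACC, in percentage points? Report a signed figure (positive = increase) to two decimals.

-0.42 pp

Current WACC:
Total capital V = 18.49 + 13.52 = 32.01.
Equity: weight = 18.49/32.01 = 0.5776; cost = 10.3%.
Term loan: weight = 13.52/32.01 = 0.4224; after-tax cost = 7.9% × (1 − 32.8%) = 5.3088%.
WACC = 0.5776 × 10.3000% + 0.4224 × 5.3088% = 8.1919%.
After the change:
Total capital V = 15.78 + 16.23 = 32.01.
Equity: weight = 15.78/32.01 = 0.4930; cost = 10.3%.
Term loan: weight = 16.23/32.01 = 0.5070; after-tax cost = 7.9% × (1 − 32.8%) = 5.3088%.
WACC = 0.4930 × 10.3000% + 0.5070 × 5.3088% = 7.7693%.
Change in WACC = 7.7693% − 8.1919% = -0.4226 pp.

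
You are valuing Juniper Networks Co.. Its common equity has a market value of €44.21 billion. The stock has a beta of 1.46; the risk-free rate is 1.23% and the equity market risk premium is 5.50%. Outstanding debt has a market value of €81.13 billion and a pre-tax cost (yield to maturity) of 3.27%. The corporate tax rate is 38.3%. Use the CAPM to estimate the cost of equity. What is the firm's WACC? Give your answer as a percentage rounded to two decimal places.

4.57%

Cost of equity via CAPM: Re = 1.23% + 1.46 × 5.5% = 9.2600%.
Total capital V = 44.21 + 81.13 = 125.34.
Equity: weight = 44.21/125.34 = 0.3527; cost = 9.26%.
Debt: weight = 81.13/125.34 = 0.6473; after-tax cost = 3.27% × (1 − 38.3%) = 2.0176%.
WACC = 0.3527 × 9.2600% + 0.6473 × 2.0176% = 4.5721%.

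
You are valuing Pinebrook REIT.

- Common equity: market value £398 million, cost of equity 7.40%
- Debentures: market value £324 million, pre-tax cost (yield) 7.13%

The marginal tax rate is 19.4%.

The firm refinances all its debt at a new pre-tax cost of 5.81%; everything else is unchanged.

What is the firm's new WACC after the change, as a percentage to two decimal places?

After the change:
Total capital V = 398 + 324 = 722.
Equity: weight = 398/722 = 0.5512; cost = 7.4%.
Debentures: weight = 324/722 = 0.4488; after-tax cost = 5.81% × (1 − 19.4%) = 4.6829%.
WACC = 0.5512 × 7.4000% + 0.4488 × 4.6829% = 6.1807%.

6.18%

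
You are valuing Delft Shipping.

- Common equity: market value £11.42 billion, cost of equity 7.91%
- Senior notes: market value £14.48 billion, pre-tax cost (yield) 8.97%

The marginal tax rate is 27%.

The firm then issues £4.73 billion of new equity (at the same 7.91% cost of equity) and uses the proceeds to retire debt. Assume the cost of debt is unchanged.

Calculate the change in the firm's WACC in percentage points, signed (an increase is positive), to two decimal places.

+0.25 pp

Current WACC:
Total capital V = 11.42 + 14.48 = 25.9.
Equity: weight = 11.42/25.9 = 0.4409; cost = 7.91%.
Senior notes: weight = 14.48/25.9 = 0.5591; after-tax cost = 8.97% × (1 − 27%) = 6.5481%.
WACC = 0.4409 × 7.9100% + 0.5591 × 6.5481% = 7.1486%.
After the change:
Total capital V = 16.15 + 9.75 = 25.9.
Equity: weight = 16.15/25.9 = 0.6236; cost = 7.91%.
Senior notes: weight = 9.75/25.9 = 0.3764; after-tax cost = 8.97% × (1 − 27%) = 6.5481%.
WACC = 0.6236 × 7.9100% + 0.3764 × 6.5481% = 7.3973%.
Change in WACC = 7.3973% − 7.1486% = 0.2487 pp.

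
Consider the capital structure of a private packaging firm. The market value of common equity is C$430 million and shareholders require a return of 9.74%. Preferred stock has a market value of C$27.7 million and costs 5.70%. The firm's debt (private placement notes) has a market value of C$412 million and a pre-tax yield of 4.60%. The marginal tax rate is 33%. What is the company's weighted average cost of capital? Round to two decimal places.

Total capital V = 430 + 27.7 + 412 = 869.7.
Equity: weight = 430/869.7 = 0.4944; cost = 9.74%.
Preferred: weight = 27.7/869.7 = 0.0319; cost = 5.7%.
Private placement notes: weight = 412/869.7 = 0.4737; after-tax cost = 4.6% × (1 − 33%) = 3.0820%.
WACC = 0.4944 × 9.7400% + 0.0319 × 5.7000% + 0.4737 × 3.0820% = 6.4573%.

6.46%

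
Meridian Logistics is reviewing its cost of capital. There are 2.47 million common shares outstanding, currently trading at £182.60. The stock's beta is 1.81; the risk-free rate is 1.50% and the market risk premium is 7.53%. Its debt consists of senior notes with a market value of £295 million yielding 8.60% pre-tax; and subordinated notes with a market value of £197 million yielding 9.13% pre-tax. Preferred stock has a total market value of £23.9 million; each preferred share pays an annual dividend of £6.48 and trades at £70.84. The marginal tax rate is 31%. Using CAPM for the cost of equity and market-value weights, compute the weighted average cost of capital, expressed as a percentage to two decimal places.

10.38%

Cost of equity via CAPM: Re = 1.5% + 1.81 × 7.53% = 15.1293%.
Cost of preferred: Rp = 6.48 / 70.84 = 9.1474%.
Market value of equity E = 182.6 × 2.47m = 451.022m.
Total capital V = 451.022 + 23.9 + 295 + 197 = 966.922.
Equity: weight = 451.022/966.922 = 0.4665; cost = 15.1293%.
Preferred: weight = 23.9/966.922 = 0.0247; cost = 9.1474%.
Senior notes: weight = 295/966.922 = 0.3051; after-tax cost = 8.6% × (1 − 31%) = 5.9340%.
Subordinated notes: weight = 197/966.922 = 0.2037; after-tax cost = 9.13% × (1 − 31%) = 6.2997%.
WACC = 0.4665 × 15.1293% + 0.0247 × 9.1474% + 0.3051 × 5.9340% + 0.2037 × 6.2997% = 10.3771%.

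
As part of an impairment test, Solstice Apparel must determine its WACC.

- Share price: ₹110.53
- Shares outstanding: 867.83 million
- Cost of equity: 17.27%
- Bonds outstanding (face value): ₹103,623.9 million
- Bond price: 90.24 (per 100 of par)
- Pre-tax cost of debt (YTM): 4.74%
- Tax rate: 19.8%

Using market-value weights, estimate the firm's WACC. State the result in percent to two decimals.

10.62%

Market value of equity E = 110.53 × 867.83m = 95921.2499m. Market value of debt D = 103623.9m × 90.24/100 = 93510.20736m.
Total capital V = 95921.2499 + 93510.20736 = 189431.45726.
Equity: weight = 95921.2499/189431.45726 = 0.5064; cost = 17.27%.
Bonds outstanding: weight = 93510.20736/189431.45726 = 0.4936; after-tax cost = 4.74% × (1 − 19.8%) = 3.8015%.
WACC = 0.5064 × 17.2700% + 0.4936 × 3.8015% = 10.6215%.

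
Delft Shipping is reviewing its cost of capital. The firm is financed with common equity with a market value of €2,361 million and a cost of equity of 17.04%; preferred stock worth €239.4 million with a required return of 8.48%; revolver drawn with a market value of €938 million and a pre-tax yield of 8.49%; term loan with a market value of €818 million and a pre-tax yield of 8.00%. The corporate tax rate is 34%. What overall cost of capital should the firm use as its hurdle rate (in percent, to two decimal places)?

Total capital V = 2361 + 239.4 + 938 + 818 = 4356.4.
Equity: weight = 2361/4356.4 = 0.5420; cost = 17.04%.
Preferred: weight = 239.4/4356.4 = 0.0550; cost = 8.48%.
Revolver drawn: weight = 938/4356.4 = 0.2153; after-tax cost = 8.49% × (1 − 34%) = 5.6034%.
Term loan: weight = 818/4356.4 = 0.1878; after-tax cost = 8% × (1 − 34%) = 5.2800%.
WACC = 0.5420 × 17.0400% + 0.0550 × 8.4800% + 0.2153 × 5.6034% + 0.1878 × 5.2800% = 11.8989%.

11.90%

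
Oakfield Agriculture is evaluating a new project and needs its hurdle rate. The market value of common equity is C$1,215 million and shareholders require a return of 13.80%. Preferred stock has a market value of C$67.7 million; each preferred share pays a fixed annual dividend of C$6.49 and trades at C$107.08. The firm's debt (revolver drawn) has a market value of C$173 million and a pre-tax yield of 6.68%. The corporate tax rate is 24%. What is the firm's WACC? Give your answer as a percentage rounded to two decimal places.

12.40%

Cost of preferred: Rp = 6.49 / 107.08 = 6.0609%.
Total capital V = 1215 + 67.7 + 173 = 1455.7.
Equity: weight = 1215/1455.7 = 0.8346; cost = 13.8%.
Preferred: weight = 67.7/1455.7 = 0.0465; cost = 6.0609%.
Revolver drawn: weight = 173/1455.7 = 0.1188; after-tax cost = 6.68% × (1 − 24%) = 5.0768%.
WACC = 0.8346 × 13.8000% + 0.0465 × 6.0609% + 0.1188 × 5.0768% = 12.4034%.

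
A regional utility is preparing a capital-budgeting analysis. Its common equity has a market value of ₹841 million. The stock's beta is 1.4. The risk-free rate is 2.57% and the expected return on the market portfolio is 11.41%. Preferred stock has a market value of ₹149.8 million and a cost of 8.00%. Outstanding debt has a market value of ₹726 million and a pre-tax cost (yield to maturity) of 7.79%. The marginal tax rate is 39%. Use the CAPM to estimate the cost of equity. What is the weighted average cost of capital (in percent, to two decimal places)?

10.03%

Market risk premium = 11.41% − 2.57% = 8.84%.
Cost of equity via CAPM: Re = 2.57% + 1.4 × 8.84% = 14.9460%.
Total capital V = 841 + 149.8 + 726 = 1716.8.
Equity: weight = 841/1716.8 = 0.4899; cost = 14.946%.
Preferred: weight = 149.8/1716.8 = 0.0873; cost = 8%.
Debt: weight = 726/1716.8 = 0.4229; after-tax cost = 7.79% × (1 − 39%) = 4.7519%.
WACC = 0.4899 × 14.9460% + 0.0873 × 8.0000% + 0.4229 × 4.7519% = 10.0290%.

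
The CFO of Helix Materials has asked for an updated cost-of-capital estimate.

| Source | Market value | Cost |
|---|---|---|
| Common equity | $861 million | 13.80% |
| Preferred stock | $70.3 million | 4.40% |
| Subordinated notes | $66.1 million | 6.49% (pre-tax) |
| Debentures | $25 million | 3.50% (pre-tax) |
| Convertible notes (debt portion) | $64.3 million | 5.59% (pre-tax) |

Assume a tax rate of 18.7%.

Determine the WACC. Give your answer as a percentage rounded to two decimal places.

Total capital V = 861 + 70.3 + 66.1 + 25 + 64.3 = 1086.7.
Equity: weight = 861/1086.7 = 0.7923; cost = 13.8%.
Preferred: weight = 70.3/1086.7 = 0.0647; cost = 4.4%.
Subordinated notes: weight = 66.1/1086.7 = 0.0608; after-tax cost = 6.49% × (1 − 18.7%) = 5.2764%.
Debentures: weight = 25/1086.7 = 0.0230; after-tax cost = 3.5% × (1 − 18.7%) = 2.8455%.
Convertible notes (debt portion): weight = 64.3/1086.7 = 0.0592; after-tax cost = 5.59% × (1 − 18.7%) = 4.5447%.
WACC = 0.7923 × 13.8000% + 0.0647 × 4.4000% + 0.0608 × 5.2764% + 0.0230 × 2.8455% + 0.0592 × 4.5447% = 11.8738%.

11.87%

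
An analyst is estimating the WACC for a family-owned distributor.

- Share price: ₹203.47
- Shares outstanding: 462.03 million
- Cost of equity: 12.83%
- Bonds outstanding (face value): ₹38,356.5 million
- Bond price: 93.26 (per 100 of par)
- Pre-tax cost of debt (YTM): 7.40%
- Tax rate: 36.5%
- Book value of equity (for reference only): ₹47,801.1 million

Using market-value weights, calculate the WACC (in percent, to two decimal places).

Market value of equity E = 203.47 × 462.03m = 94009.2441m. Market value of debt D = 38356.5m × 93.26/100 = 35771.2719m.
Total capital V = 94009.2441 + 35771.2719 = 129780.516.
Equity: weight = 94009.2441/129780.516 = 0.7244; cost = 12.83%.
Bonds outstanding: weight = 35771.2719/129780.516 = 0.2756; after-tax cost = 7.4% × (1 − 36.5%) = 4.6990%.
WACC = 0.7244 × 12.8300% + 0.2756 × 4.6990% = 10.5889%.

10.59%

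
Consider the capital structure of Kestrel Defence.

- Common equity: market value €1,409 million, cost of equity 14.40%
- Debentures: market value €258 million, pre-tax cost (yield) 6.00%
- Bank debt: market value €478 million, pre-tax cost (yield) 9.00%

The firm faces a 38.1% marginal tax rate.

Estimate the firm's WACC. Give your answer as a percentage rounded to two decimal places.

11.15%

Total capital V = 1409 + 258 + 478 = 2145.
Equity: weight = 1409/2145 = 0.6569; cost = 14.4%.
Debentures: weight = 258/2145 = 0.1203; after-tax cost = 6% × (1 − 38.1%) = 3.7140%.
Bank debt: weight = 478/2145 = 0.2228; after-tax cost = 9% × (1 − 38.1%) = 5.5710%.
WACC = 0.6569 × 14.4000% + 0.1203 × 3.7140% + 0.2228 × 5.5710% = 11.1472%.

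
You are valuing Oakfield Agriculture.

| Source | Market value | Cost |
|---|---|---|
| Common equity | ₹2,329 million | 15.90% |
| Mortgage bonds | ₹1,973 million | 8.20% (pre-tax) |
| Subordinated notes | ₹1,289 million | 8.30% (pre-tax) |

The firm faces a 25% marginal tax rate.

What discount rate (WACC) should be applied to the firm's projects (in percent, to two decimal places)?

Total capital V = 2329 + 1973 + 1289 = 5591.
Equity: weight = 2329/5591 = 0.4166; cost = 15.9%.
Mortgage bonds: weight = 1973/5591 = 0.3529; after-tax cost = 8.2% × (1 − 25%) = 6.1500%.
Subordinated notes: weight = 1289/5591 = 0.2305; after-tax cost = 8.3% × (1 − 25%) = 6.2250%.
WACC = 0.4166 × 15.9000% + 0.3529 × 6.1500% + 0.2305 × 6.2250% = 10.2288%.

10.23%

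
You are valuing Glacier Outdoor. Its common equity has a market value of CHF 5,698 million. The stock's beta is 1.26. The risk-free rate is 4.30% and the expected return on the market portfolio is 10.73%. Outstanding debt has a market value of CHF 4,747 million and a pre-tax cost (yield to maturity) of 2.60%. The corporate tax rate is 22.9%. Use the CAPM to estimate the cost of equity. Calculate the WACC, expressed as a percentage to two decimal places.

Market risk premium = 10.73% − 4.3% = 6.43%.
Cost of equity via CAPM: Re = 4.3% + 1.26 × 6.43% = 12.4018%.
Total capital V = 5698 + 4747 = 10445.
Equity: weight = 5698/10445 = 0.5455; cost = 12.4018%.
Debt: weight = 4747/10445 = 0.4545; after-tax cost = 2.6% × (1 − 22.9%) = 2.0046%.
WACC = 0.5455 × 12.4018% + 0.4545 × 2.0046% = 7.6765%.

7.68%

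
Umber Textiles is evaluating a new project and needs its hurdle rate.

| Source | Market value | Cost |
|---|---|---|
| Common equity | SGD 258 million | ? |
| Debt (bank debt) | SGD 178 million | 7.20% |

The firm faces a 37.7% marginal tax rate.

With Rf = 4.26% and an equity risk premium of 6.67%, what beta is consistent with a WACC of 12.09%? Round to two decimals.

Total capital V = 258 + 178 = 436.
Equity weight = 258/436 = 0.5917.
Bank debt weight = 178/436 = 0.4083.
Debt contribution = 0.4083 × 7.2% × (1 − 37.7%) = 1.8313%.
Required equity contribution = 12.09% − 1.8313% = 10.2587%  ⇒  Re = 17.3364%.
CAPM: 17.3364% = 4.26% + β × 6.67%  ⇒  β = 1.9605.

1.96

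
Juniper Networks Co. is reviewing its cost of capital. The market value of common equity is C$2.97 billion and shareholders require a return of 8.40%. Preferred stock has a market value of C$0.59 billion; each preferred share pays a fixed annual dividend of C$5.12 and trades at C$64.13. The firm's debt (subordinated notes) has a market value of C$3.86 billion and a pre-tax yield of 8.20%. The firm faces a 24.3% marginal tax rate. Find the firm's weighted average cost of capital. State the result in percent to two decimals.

Cost of preferred: Rp = 5.12 / 64.13 = 7.9838%.
Total capital V = 2.97 + 0.59 + 3.86 = 7.42.
Equity: weight = 2.97/7.42 = 0.4003; cost = 8.4%.
Preferred: weight = 0.59/7.42 = 0.0795; cost = 7.9838%.
Subordinated notes: weight = 3.86/7.42 = 0.5202; after-tax cost = 8.2% × (1 − 24.3%) = 6.2074%.
WACC = 0.4003 × 8.4000% + 0.0795 × 7.9838% + 0.5202 × 6.2074% = 7.2263%.

7.23%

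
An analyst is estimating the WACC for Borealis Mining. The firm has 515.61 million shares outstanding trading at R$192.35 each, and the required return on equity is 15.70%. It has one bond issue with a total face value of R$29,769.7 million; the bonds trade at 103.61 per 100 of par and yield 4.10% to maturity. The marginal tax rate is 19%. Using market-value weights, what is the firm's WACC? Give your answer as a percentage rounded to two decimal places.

12.76%

Market value of equity E = 192.35 × 515.61m = 99177.5835m. Market value of debt D = 29769.7m × 103.61/100 = 30844.38617m.
Total capital V = 99177.5835 + 30844.38617 = 130021.96967.
Equity: weight = 99177.5835/130021.96967 = 0.7628; cost = 15.7%.
Bonds outstanding: weight = 30844.38617/130021.96967 = 0.2372; after-tax cost = 4.1% × (1 − 19%) = 3.3210%.
WACC = 0.7628 × 15.7000% + 0.2372 × 3.3210% = 12.7634%.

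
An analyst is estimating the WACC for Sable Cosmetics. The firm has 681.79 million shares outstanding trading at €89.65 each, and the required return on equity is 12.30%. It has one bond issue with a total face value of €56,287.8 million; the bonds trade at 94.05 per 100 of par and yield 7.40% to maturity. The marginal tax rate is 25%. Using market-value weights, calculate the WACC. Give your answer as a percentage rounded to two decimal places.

9.17%

Market value of equity E = 89.65 × 681.79m = 61122.4735m. Market value of debt D = 56287.8m × 94.05/100 = 52938.6759m.
Total capital V = 61122.4735 + 52938.6759 = 114061.1494.
Equity: weight = 61122.4735/114061.1494 = 0.5359; cost = 12.3%.
Bonds outstanding: weight = 52938.6759/114061.1494 = 0.4641; after-tax cost = 7.4% × (1 − 25%) = 5.5500%.
WACC = 0.5359 × 12.3000% + 0.4641 × 5.5500% = 9.1672%.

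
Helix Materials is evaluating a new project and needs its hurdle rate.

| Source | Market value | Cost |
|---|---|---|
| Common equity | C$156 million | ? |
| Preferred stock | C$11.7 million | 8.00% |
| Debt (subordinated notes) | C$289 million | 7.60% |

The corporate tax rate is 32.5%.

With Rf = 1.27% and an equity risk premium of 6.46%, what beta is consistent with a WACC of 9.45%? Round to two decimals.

2.52

Total capital V = 156 + 11.7 + 289 = 456.7.
Equity weight = 156/456.7 = 0.3416.
Preferred weight = 11.7/456.7 = 0.0256.
Subordinated notes weight = 289/456.7 = 0.6328.
Debt contribution = 0.6328 × 7.6% × (1 − 32.5%) = 3.2463%.
Preferred contribution = 0.0256 × 8% = 0.2049%.
Required equity contribution = 9.45% − 3.4512% = 5.9988%  ⇒  Re = 17.5618%.
CAPM: 17.5618% = 1.27% + β × 6.46%  ⇒  β = 2.5220.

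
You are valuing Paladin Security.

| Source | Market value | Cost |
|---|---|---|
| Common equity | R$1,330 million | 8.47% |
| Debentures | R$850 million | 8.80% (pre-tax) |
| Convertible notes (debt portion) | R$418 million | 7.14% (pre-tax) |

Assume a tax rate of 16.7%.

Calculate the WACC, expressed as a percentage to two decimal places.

7.69%

Total capital V = 1330 + 850 + 418 = 2598.
Equity: weight = 1330/2598 = 0.5119; cost = 8.47%.
Debentures: weight = 850/2598 = 0.3272; after-tax cost = 8.8% × (1 − 16.7%) = 7.3304%.
Convertible notes (debt portion): weight = 418/2598 = 0.1609; after-tax cost = 7.14% × (1 − 16.7%) = 5.9476%.
WACC = 0.5119 × 8.4700% + 0.3272 × 7.3304% + 0.1609 × 5.9476% = 7.6913%.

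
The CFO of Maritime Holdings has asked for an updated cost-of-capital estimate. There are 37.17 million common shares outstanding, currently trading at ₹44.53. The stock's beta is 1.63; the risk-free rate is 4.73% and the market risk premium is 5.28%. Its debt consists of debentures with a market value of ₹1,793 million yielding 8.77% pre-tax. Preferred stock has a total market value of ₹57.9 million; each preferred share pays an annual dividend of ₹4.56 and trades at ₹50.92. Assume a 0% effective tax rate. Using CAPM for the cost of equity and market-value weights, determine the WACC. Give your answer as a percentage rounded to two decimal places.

10.93%

Cost of equity via CAPM: Re = 4.73% + 1.63 × 5.28% = 13.3364%.
Cost of preferred: Rp = 4.56 / 50.92 = 8.9552%.
Market value of equity E = 44.53 × 37.17m = 1655.1801m.
Total capital V = 1655.1801 + 57.9 + 1793 = 3506.0801.
Equity: weight = 1655.1801/3506.0801 = 0.4721; cost = 13.3364%.
Preferred: weight = 57.9/3506.0801 = 0.0165; cost = 8.9552%.
Debentures: weight = 1793/3506.0801 = 0.5114; after-tax cost = 8.77% × (1 − 0%) = 8.7700%.
WACC = 0.4721 × 13.3364% + 0.0165 × 8.9552% + 0.5114 × 8.7700% = 10.9288%.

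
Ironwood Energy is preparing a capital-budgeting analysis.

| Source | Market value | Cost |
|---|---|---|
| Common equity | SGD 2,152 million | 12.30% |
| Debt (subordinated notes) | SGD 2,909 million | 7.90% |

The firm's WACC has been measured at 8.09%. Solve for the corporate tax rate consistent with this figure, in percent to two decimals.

37.02%

Total capital V = 2152 + 2909 = 5061.
Equity weight = 2152/5061 = 0.4252.
Subordinated notes weight = 2909/5061 = 0.5748.
Equity contribution = 0.4252 × 12.3% = 5.2301%.
Debt contribution must be 8.09% − 5.2301% = 2.8599%.
0.5748 × 7.9% × (1 − T) = 2.8599%  ⇒  (1 − T) = 0.6298.
T = 37.0183%.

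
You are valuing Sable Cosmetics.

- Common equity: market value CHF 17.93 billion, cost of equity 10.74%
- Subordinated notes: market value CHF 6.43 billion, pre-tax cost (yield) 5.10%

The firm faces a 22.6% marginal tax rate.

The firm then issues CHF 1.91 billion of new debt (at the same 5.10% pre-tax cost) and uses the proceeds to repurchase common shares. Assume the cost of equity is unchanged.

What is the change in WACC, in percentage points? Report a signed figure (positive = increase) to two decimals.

Current WACC:
Total capital V = 17.93 + 6.43 = 24.36.
Equity: weight = 17.93/24.36 = 0.7360; cost = 10.74%.
Subordinated notes: weight = 6.43/24.36 = 0.2640; after-tax cost = 5.1% × (1 − 22.6%) = 3.9474%.
WACC = 0.7360 × 10.7400% + 0.2640 × 3.9474% = 8.9470%.
After the change:
Total capital V = 16.02 + 8.34 = 24.36.
Equity: weight = 16.02/24.36 = 0.6576; cost = 10.74%.
Subordinated notes: weight = 8.34/24.36 = 0.3424; after-tax cost = 5.1% × (1 − 22.6%) = 3.9474%.
WACC = 0.6576 × 10.7400% + 0.3424 × 3.9474% = 8.4145%.
Change in WACC = 8.4145% − 8.9470% = -0.5326 pp.

-0.53 pp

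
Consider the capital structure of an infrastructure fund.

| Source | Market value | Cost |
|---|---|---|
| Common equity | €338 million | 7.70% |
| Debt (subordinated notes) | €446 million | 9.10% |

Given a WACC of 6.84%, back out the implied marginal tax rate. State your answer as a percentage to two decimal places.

32.00%

Total capital V = 338 + 446 = 784.
Equity weight = 338/784 = 0.4311.
Subordinated notes weight = 446/784 = 0.5689.
Equity contribution = 0.4311 × 7.7% = 3.3196%.
Debt contribution must be 6.84% − 3.3196% = 3.5204%.
0.5689 × 9.1% × (1 − T) = 3.5204%  ⇒  (1 − T) = 0.6800.
T = 31.9972%.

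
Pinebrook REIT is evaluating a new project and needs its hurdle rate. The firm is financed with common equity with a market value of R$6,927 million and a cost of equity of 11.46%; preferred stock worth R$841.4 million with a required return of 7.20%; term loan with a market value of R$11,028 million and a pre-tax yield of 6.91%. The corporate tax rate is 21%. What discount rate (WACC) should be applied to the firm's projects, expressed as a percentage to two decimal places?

Total capital V = 6927 + 841.4 + 11028 = 18796.4.
Equity: weight = 6927/18796.4 = 0.3685; cost = 11.46%.
Preferred: weight = 841.4/18796.4 = 0.0448; cost = 7.2%.
Term loan: weight = 11028/18796.4 = 0.5867; after-tax cost = 6.91% × (1 − 21%) = 5.4589%.
WACC = 0.3685 × 11.4600% + 0.0448 × 7.2000% + 0.5867 × 5.4589% = 7.7484%.

7.75%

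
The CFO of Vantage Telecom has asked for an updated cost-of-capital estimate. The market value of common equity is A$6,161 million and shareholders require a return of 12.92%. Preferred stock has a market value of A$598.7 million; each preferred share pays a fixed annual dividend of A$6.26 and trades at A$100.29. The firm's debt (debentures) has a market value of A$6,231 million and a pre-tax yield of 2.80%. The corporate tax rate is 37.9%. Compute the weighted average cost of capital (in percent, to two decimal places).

7.25%

Cost of preferred: Rp = 6.26 / 100.29 = 6.2419%.
Total capital V = 6161 + 598.7 + 6231 = 12990.7.
Equity: weight = 6161/12990.7 = 0.4743; cost = 12.92%.
Preferred: weight = 598.7/12990.7 = 0.0461; cost = 6.2419%.
Debentures: weight = 6231/12990.7 = 0.4797; after-tax cost = 2.8% × (1 − 37.9%) = 1.7388%.
WACC = 0.4743 × 12.9200% + 0.0461 × 6.2419% + 0.4797 × 1.7388% = 7.2492%.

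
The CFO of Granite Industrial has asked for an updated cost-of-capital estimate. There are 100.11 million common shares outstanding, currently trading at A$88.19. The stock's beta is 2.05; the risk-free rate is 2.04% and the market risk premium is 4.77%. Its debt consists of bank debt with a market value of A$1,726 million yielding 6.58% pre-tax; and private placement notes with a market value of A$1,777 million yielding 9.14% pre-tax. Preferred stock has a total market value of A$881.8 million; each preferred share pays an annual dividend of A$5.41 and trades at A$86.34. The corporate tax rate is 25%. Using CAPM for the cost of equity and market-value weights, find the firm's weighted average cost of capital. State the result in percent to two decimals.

9.88%

Cost of equity via CAPM: Re = 2.04% + 2.05 × 4.77% = 11.8185%.
Cost of preferred: Rp = 5.41 / 86.34 = 6.2659%.
Market value of equity E = 88.19 × 100.11m = 8828.7009m.
Total capital V = 8828.7009 + 881.8 + 1726 + 1777 = 13213.5009.
Equity: weight = 8828.7009/13213.5009 = 0.6682; cost = 11.8185%.
Preferred: weight = 881.8/13213.5009 = 0.0667; cost = 6.2659%.
Bank debt: weight = 1726/13213.5009 = 0.1306; after-tax cost = 6.58% × (1 − 25%) = 4.9350%.
Private placement notes: weight = 1777/13213.5009 = 0.1345; after-tax cost = 9.14% × (1 − 25%) = 6.8550%.
WACC = 0.6682 × 11.8185% + 0.0667 × 6.2659% + 0.1306 × 4.9350% + 0.1345 × 6.8550% = 9.8813%.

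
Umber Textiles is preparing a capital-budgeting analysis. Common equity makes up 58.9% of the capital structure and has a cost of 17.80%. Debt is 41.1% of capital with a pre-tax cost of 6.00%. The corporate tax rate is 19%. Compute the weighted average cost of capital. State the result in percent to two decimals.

12.48%

After-tax cost of debt = 6% × (1 − 19%) = 4.8600%.
WACC = 0.589 × 17.8000% + 0.411 × 4.8600% = 12.4817%.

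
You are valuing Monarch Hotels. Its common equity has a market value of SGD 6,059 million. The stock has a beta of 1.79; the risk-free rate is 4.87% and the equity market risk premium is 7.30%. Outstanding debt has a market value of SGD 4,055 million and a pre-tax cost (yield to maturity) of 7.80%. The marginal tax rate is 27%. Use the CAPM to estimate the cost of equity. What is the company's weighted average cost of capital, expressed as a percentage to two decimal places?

Cost of equity via CAPM: Re = 4.87% + 1.79 × 7.3% = 17.9370%.
Total capital V = 6059 + 4055 = 10114.
Equity: weight = 6059/10114 = 0.5991; cost = 17.937%.
Debt: weight = 4055/10114 = 0.4009; after-tax cost = 7.8% × (1 − 27%) = 5.6940%.
WACC = 0.5991 × 17.9370% + 0.4009 × 5.6940% = 13.0284%.

13.03%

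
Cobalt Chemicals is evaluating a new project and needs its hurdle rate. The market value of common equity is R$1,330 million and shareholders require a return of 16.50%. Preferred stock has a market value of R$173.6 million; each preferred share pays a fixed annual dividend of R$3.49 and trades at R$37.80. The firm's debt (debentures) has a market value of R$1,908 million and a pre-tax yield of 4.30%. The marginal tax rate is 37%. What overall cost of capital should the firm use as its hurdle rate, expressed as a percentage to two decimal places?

8.42%

Cost of preferred: Rp = 3.49 / 37.8 = 9.2328%.
Total capital V = 1330 + 173.6 + 1908 = 3411.6.
Equity: weight = 1330/3411.6 = 0.3898; cost = 16.5%.
Preferred: weight = 173.6/3411.6 = 0.0509; cost = 9.2328%.
Debentures: weight = 1908/3411.6 = 0.5593; after-tax cost = 4.3% × (1 − 37%) = 2.7090%.
WACC = 0.3898 × 16.5000% + 0.0509 × 9.2328% + 0.5593 × 2.7090% = 8.4173%.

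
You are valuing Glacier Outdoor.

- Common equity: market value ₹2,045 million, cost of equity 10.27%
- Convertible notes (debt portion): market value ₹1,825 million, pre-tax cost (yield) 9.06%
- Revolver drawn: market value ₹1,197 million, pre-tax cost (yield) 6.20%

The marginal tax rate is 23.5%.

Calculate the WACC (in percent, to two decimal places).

Total capital V = 2045 + 1825 + 1197 = 5067.
Equity: weight = 2045/5067 = 0.4036; cost = 10.27%.
Convertible notes (debt portion): weight = 1825/5067 = 0.3602; after-tax cost = 9.06% × (1 − 23.5%) = 6.9309%.
Revolver drawn: weight = 1197/5067 = 0.2362; after-tax cost = 6.2% × (1 − 23.5%) = 4.7430%.
WACC = 0.4036 × 10.2700% + 0.3602 × 6.9309% + 0.2362 × 4.7430% = 7.7617%.

7.76%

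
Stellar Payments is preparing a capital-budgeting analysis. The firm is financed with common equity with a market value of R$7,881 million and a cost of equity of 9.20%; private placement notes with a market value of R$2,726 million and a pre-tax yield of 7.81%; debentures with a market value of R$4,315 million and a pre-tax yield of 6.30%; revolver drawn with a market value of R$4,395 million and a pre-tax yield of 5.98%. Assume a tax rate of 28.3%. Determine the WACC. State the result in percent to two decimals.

Total capital V = 7881 + 2726 + 4315 + 4395 = 19317.
Equity: weight = 7881/19317 = 0.4080; cost = 9.2%.
Private placement notes: weight = 2726/19317 = 0.1411; after-tax cost = 7.81% × (1 − 28.3%) = 5.5998%.
Debentures: weight = 4315/19317 = 0.2234; after-tax cost = 6.3% × (1 − 28.3%) = 4.5171%.
Revolver drawn: weight = 4395/19317 = 0.2275; after-tax cost = 5.98% × (1 − 28.3%) = 4.2877%.
WACC = 0.4080 × 9.2000% + 0.1411 × 5.5998% + 0.2234 × 4.5171% + 0.2275 × 4.2877% = 6.5282%.

6.53%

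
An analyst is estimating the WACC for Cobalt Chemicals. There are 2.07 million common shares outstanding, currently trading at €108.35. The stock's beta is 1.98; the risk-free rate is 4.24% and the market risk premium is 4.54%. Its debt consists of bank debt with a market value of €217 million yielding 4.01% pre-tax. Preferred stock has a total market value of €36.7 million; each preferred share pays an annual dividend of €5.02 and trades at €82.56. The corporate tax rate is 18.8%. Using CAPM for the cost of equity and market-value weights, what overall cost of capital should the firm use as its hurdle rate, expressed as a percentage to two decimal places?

Cost of equity via CAPM: Re = 4.24% + 1.98 × 4.54% = 13.2292%.
Cost of preferred: Rp = 5.02 / 82.56 = 6.0804%.
Market value of equity E = 108.35 × 2.07m = 224.2845m.
Total capital V = 224.2845 + 36.7 + 217 = 477.9845.
Equity: weight = 224.2845/477.9845 = 0.4692; cost = 13.2292%.
Preferred: weight = 36.7/477.9845 = 0.0768; cost = 6.0804%.
Bank debt: weight = 217/477.9845 = 0.4540; after-tax cost = 4.01% × (1 − 18.8%) = 3.2561%.
WACC = 0.4692 × 13.2292% + 0.0768 × 6.0804% + 0.4540 × 3.2561% = 8.1526%.

8.15%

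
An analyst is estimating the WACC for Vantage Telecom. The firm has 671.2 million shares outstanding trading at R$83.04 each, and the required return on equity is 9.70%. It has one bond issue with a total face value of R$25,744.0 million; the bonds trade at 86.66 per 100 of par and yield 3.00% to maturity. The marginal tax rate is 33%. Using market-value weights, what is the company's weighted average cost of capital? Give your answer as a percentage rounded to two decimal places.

7.50%

Market value of equity E = 83.04 × 671.2m = 55736.448m. Market value of debt D = 25744m × 86.66/100 = 22309.7504m.
Total capital V = 55736.448 + 22309.7504 = 78046.1984.
Equity: weight = 55736.448/78046.1984 = 0.7141; cost = 9.7%.
Bonds outstanding: weight = 22309.7504/78046.1984 = 0.2859; after-tax cost = 3% × (1 − 33%) = 2.0100%.
WACC = 0.7141 × 9.7000% + 0.2859 × 2.0100% = 7.5018%.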